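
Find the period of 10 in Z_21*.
Powers of 10 mod 21: 10^1≡10, 10^2≡16, 10^3≡13, 10^4≡4, 10^5≡19, 10^6≡1. ord_21(10) = 6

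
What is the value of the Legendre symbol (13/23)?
(13/23) = 13^{11} mod 23 = 1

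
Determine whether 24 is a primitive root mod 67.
24^{11} ≡ 1 (mod 67) and 11 < 66, so ord_67(24) = 11 ≠ 66 and 24 is not a primitive root.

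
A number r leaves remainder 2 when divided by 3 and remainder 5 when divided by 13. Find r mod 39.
M = 3 × 13 = 39. M₁ = 13, y₁ ≡ 1 mod 3. M₂ = 3, y₂ ≡ 9 mod 13. r = 2×13×1 + 5×3×9 ≡ 5 mod 39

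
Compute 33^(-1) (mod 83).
Since 83 is prime, by Fermat 33^(-1) ≡ 33^{81} ≡ 78 (mod 83). Verify: 33 × 78 = 2574 ≡ 1 (mod 83)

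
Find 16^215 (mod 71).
Using Fermat: 16^{70} ≡ 1 (mod 71). 215 ≡ 5 (mod 70). So 16^{215} ≡ 16^{5} ≡ 48 (mod 71)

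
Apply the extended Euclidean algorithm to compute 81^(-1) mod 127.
Extended GCD: 81(-58) + 127(37) = 1. So 81^(-1) ≡ -58 ≡ 69 mod 127. Verify: 81 × 69 = 5589 ≡ 1 mod 127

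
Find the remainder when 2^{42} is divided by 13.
By Fermat: 2^{12} ≡ 1 mod 13. 42 = 3×12 + 6. So 2^{42} ≡ 2^{6} ≡ 12 mod 13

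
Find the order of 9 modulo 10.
Powers of 9 mod 10: 9^1≡9, 9^2≡1. So the order of 9 is 2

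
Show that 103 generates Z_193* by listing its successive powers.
103^1, 103^2, ..., 103^{192} mod 193: [103, 187, 154, 36, 41, 170, 140, 138, 125, 137, 22, 143, 61, 107, 20, 130, 73, 185, 141, 48, 119, 98, 58, 184, 38, 54, 158, 62, 17, 14, 91, 109, 33, 118, 188, 64, 30, 2, 13, 181, 115, 72, 82, 147, 87, 83, 57, 81, 44, 93, 122, 21, 40, 67, 146, 177, 89, 96, 45, 3, 116, 175, 76, 108, 123, 124, 34, 28, 182, 25, 66, 43, 183, 128, 60, 4, 26, 169, 37, 144, 164, 101, 174, 166, 114, 162, 88, 186, 51, 42, 80, 134, 99, 161, 178, 192, 90, 6, 39, 157, 152, 23, 53, 55, 68, 56, 171, 50, 132, 86, 173, 63, 120, 8, 52, 145, 74, 95, 135, 9, 155, 139, 35, 131, 176, 179, 102, 84, 160, 75, 5, 129, 163, 191, 180, 12, 78, 121, 111, 46, 106, 110, 136, 112, 149, 100, 71, 172, 153, 126, 47, 16, 104, 97, 148, 190, 77, 18, 117, 85, 70, 69, 159, 165, 11, 168, 127, 150, 10, 65, 133, 189, 167, 24, 156, 49, 29, 92, 19, 27, 79, 31, 105, 7, 142, 151, 113, 59, 94, 32, 15, 1]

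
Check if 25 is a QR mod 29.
By Euler's criterion: 25^{14} ≡ 1 (mod 29). Since this equals 1, 25 is a QR.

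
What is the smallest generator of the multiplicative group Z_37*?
g = 2. For each prime q|36: 2^{18}≡36, 2^{12}≡26, none ≡ 1, so ord_37(2) = 36 and 2 is a primitive root.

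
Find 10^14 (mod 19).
By repeated squaring (mod 19): 10^{1}≡10, 10^{2}≡5, 10^{4}≡6, 10^{8}≡17. Then 10^{14} = 10^{8+4+2} ≡ 17 × 6 × 5 ≡ 16 (mod 19)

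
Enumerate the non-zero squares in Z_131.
Squares in Z_131*: {1, 3, 4, 5, 7, 9, 11, 12, 13, 15, 16, 20, 21, 25, 27, 28, 33, 34, 35, 36, 38, 39, 41, 43, 44, 45, 46, 48, 49, 52, 53, 55, 58, 59, 60, 61, 62, 63, 64, 65, 74, 75, 77, 80, 81, 84, 89, 91, 94, 99, 100, 101, 102, 105, 107, 108, 109, 112, 113, 114, 117, 121, 123, 125, 129}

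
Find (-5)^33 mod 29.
Using Fermat: (-5)^{28} ≡ 1 mod 29. 33 ≡ 5 mod 28. So (-5)^{33} ≡ (-5)^{5} ≡ 7 mod 29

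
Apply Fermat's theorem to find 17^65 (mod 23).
By Fermat: 17^{22} ≡ 1 (mod 23). 65 = 2×22 + 21. So 17^{65} ≡ 17^{21} ≡ 19 (mod 23)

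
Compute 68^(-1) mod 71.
Since 71 is prime, by Fermat 68^(-1) ≡ 68^{69} ≡ 47 mod 71. Verify: 68 × 47 = 3196 ≡ 1 mod 71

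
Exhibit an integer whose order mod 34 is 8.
9 has order 8 mod 34 since 9^{8} ≡ 1 mod 34 and no smaller power works.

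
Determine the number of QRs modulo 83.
The squaring map on Z_83* is 2-to-1, so there are (82)/2 = 41 QRs.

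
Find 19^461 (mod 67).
Using Fermat: 19^{66} ≡ 1 (mod 67). 461 ≡ 65 (mod 66). So 19^{461} ≡ 19^{65} ≡ 60 (mod 67)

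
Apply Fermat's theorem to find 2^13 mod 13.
By Fermat: 2^{12} ≡ 1 mod 13. So 2^{13} = 2^{12} · 2^{1} ≡ 2^{1} ≡ 2 mod 13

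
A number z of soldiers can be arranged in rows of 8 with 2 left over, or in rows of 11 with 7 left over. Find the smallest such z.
M = 8 × 11 = 88. M₁ = 11, y₁ ≡ 3 mod 8. M₂ = 8, y₂ ≡ 7 mod 11. z = 2×11×3 + 7×8×7 ≡ 18 mod 88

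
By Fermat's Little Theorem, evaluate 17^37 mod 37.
By Fermat: 17^{36} ≡ 1 mod 37. So 17^{37} = 17^{36} · 17^{1} ≡ 17^{1} ≡ 17 mod 37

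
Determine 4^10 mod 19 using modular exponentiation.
By repeated squaring (mod 19): 4^{1}≡4, 4^{2}≡16, 4^{4}≡9, 4^{8}≡5. Then 4^{10} = 4^{8+2} ≡ 5 × 16 ≡ 4 (mod 19)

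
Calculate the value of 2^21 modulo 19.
Using Fermat: 2^{18} ≡ 1 mod 19. 21 ≡ 3 mod 18. So 2^{21} ≡ 2^{3} ≡ 8 mod 19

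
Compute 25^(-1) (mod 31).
Since 31 is prime, by Fermat 25^(-1) ≡ 25^{29} ≡ 5 (mod 31). Verify: 25 × 5 = 125 ≡ 1 (mod 31)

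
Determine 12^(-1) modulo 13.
Since 13 is prime, by Fermat 12^(-1) ≡ 12^{11} ≡ 12 mod 13. Verify: 12 × 12 = 144 ≡ 1 mod 13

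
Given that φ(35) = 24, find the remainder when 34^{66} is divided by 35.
By Euler: 34^{24} ≡ 1 (mod 35) since gcd(34, 35) = 1. 66 = 2×24 + 18. So 34^{66} ≡ 34^{18} ≡ 1 (mod 35)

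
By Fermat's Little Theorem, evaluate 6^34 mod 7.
By Fermat: 6^{6} ≡ 1 (mod 7). 34 = 5×6 + 4. So 6^{34} ≡ 6^{4} ≡ 1 (mod 7)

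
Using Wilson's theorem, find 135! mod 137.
(136)! = (135)! × (136) ≡ -1 (mod 137). So (135)! ≡ -1 × (136)^(-1) ≡ (-1)×(-1) = 1 (mod 137)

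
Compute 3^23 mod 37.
By repeated squaring (mod 37): 3^{1}≡3, 3^{2}≡9, 3^{4}≡7, 3^{8}≡12, 3^{16}≡33. Then 3^{23} = 3^{16+4+2+1} ≡ 33 × 7 × 9 × 3 ≡ 21 (mod 37)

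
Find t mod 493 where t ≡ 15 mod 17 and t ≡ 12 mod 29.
M = 17 × 29 = 493. M₁ = 29, y₁ ≡ 10 mod 17. M₂ = 17, y₂ ≡ 12 mod 29. t = 15×29×10 + 12×17×12 ≡ 389 mod 493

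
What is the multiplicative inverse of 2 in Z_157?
Since 157 is prime, by Fermat 2^(-1) ≡ 2^{155} ≡ 79 mod 157. Verify: 2 × 79 = 158 ≡ 1 mod 157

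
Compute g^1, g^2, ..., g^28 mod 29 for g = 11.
11^1, 11^2, ..., 11^{28} mod 29: [11, 5, 26, 25, 14, 9, 12, 16, 2, 22, 10, 23, 21, 28, 18, 24, 3, 4, 15, 20, 17, 13, 27, 7, 19, 6, 8, 1]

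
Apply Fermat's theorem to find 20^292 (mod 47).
By Fermat: 20^{46} ≡ 1 (mod 47). 292 ≡ 16 (mod 46). So 20^{292} ≡ 20^{16} ≡ 9 (mod 47)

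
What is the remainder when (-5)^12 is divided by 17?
By repeated squaring (mod 17): (-5)^{1}≡12, (-5)^{2}≡8, (-5)^{4}≡13, (-5)^{8}≡16. Then (-5)^{12} = (-5)^{8+4} ≡ 16 × 13 ≡ 4 (mod 17)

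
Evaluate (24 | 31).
(24/31) = 24^{15} mod 31 = -1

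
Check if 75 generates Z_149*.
ord_149(75) divides 148. For each prime q|148: 75^{74}≡148, 75^{4}≡28, none ≡ 1. So 75 has order 148 and is a primitive root mod 149.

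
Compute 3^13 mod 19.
By repeated squaring mod 19: 3^{1}≡3, 3^{2}≡9, 3^{4}≡5, 3^{8}≡6. Then 3^{13} = 3^{8+4+1} ≡ 6 × 5 × 3 ≡ 14 mod 19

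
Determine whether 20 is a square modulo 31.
By Euler's criterion: 20^{15} ≡ 1 mod 31. Since this equals 1, 20 is a QR.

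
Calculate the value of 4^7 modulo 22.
By repeated squaring (mod 22): 4^{1}≡4, 4^{2}≡16, 4^{4}≡14. Then 4^{7} = 4^{4+2+1} ≡ 14 × 16 × 4 ≡ 16 (mod 22)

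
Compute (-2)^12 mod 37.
By repeated squaring mod 37: (-2)^{1}≡35, (-2)^{2}≡4, (-2)^{4}≡16, (-2)^{8}≡34. Then (-2)^{12} = (-2)^{8+4} ≡ 34 × 16 ≡ 26 mod 37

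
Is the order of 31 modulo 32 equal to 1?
Powers of 31 mod 32: 31^1≡31, 31^2≡1. 31^1≡31≢1, so ord ≠ 1. No, the actual order is 2.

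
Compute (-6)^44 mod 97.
By repeated squaring mod 97: (-6)^{1}≡91, (-6)^{2}≡36, (-6)^{4}≡35, (-6)^{8}≡61, (-6)^{16}≡35, (-6)^{32}≡61. Then (-6)^{44} = (-6)^{32+8+4} ≡ 61 × 61 × 35 ≡ 61 mod 97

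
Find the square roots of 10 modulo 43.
The square roots of 10 mod 43 are 15 and 28. Verify: 15² = 225 ≡ 10 (mod 43)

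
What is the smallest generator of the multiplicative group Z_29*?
g = 2. Powers: [2, 4, 8, 16, 3, 6, 12, 24, 19, 9, ...] generates all 28 non-zero residues.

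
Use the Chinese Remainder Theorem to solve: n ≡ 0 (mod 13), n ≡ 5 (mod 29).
M = 13 × 29 = 377. M₁ = 29, y₁ ≡ 9 (mod 13). M₂ = 13, y₂ ≡ 9 (mod 29). n = 0×29×9 + 5×13×9 ≡ 208 (mod 377)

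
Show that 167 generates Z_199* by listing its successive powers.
167^1, 167^2, ..., 167^{198} mod 199: [167, 29, 67, 45, 152, 111, 30, 35, 74, 20, 156, 182, 146, 104, 55, 31, 3, 103, 87, 2, 135, 58, 134, 90, 105, 23, 60, 70, 148, 40, 113, 165, 93, 9, 110, 62, 6, 7, 174, 4, 71, 116, 69, 180, 11, 46, 120, 140, 97, 80, 27, 131, 186, 18, 21, 124, 12, 14, 149, 8, 142, 33, 138, 161, 22, 92, 41, 81, 194, 160, 54, 63, 173, 36, 42, 49, 24, 28, 99, 16, 85, 66, 77, 123, 44, 184, 82, 162, 189, 121, 108, 126, 147, 72, 84, 98, 48, 56, 198, 32, 170, 132, 154, 47, 88, 169, 164, 125, 179, 43, 17, 53, 95, 144, 168, 196, 96, 112, 197, 64, 141, 65, 109, 94, 176, 139, 129, 51, 159, 86, 34, 106, 190, 89, 137, 193, 192, 25, 195, 128, 83, 130, 19, 188, 153, 79, 59, 102, 119, 172, 68, 13, 181, 178, 75, 187, 185, 50, 191, 57, 166, 61, 38, 177, 107, 158, 118, 5, 39, 145, 136, 26, 163, 157, 150, 175, 171, 100, 183, 114, 133, 122, 76, 155, 15, 117, 37, 10, 78, 91, 73, 52, 127, 115, 101, 151, 143, 1]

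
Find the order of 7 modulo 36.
Powers of 7 mod 36: 7^1≡7, 7^2≡13, 7^3≡19, 7^4≡25, 7^5≡31, 7^6≡1. ord_36(7) = 6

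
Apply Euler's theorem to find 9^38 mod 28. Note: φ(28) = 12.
By Euler: 9^{12} ≡ 1 mod 28 since gcd(9, 28) = 1. 38 = 3×12 + 2. So 9^{38} ≡ 9^{2} ≡ 25 mod 28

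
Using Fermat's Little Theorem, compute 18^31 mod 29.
By Fermat: 18^{28} ≡ 1 (mod 29). So 18^{31} = 18^{28} · 18^{3} ≡ 18^{3} ≡ 3 (mod 29)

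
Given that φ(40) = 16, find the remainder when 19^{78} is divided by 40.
By Euler: 19^{16} ≡ 1 (mod 40) since gcd(19, 40) = 1. 78 = 4×16 + 14. So 19^{78} ≡ 19^{14} ≡ 1 (mod 40)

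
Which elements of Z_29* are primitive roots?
There are φ(28) = 12 primitive roots mod 29: {2, 3, 8, 10, 11, 14, 15, 18, 19, 21, 26, 27}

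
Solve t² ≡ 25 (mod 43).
The square roots of 25 mod 43 are 38 and 5. Verify: 38² = 1444 ≡ 25 (mod 43)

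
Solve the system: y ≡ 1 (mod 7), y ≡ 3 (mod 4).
M = 7 × 4 = 28. M₁ = 4, y₁ ≡ 2 (mod 7). M₂ = 7, y₂ ≡ 3 (mod 4). y = 1×4×2 + 3×7×3 ≡ 15 (mod 28)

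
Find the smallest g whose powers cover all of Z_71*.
g = 7. For each prime q|70: 7^{35}≡70, 7^{14}≡54, 7^{10}≡45, none ≡ 1, so ord_71(7) = 70 and 7 is a primitive root.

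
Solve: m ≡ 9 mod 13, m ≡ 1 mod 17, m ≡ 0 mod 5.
M = 13 × 17 × 5 = 1105. M₁ = 85, y₁ ≡ 2 mod 13. M₂ = 65, y₂ ≡ 11 mod 17. M₃ = 221, y₃ ≡ 1 mod 5. m = 9×85×2 + 1×65×11 + 0×221×1 ≡ 35 mod 1105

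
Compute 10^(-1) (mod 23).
Since 23 is prime, by Fermat 10^(-1) ≡ 10^{21} ≡ 7 (mod 23). Verify: 10 × 7 = 70 ≡ 1 (mod 23)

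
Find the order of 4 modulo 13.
Powers of 4 mod 13: 4^1≡4, 4^2≡3, 4^3≡12, 4^4≡9, 4^5≡10, 4^6≡1. So the order of 4 is 6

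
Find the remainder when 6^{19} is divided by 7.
By Fermat: 6^{6} ≡ 1 (mod 7). 19 = 3×6 + 1. So 6^{19} ≡ 6^{1} ≡ 6 (mod 7)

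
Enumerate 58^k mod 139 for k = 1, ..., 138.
58^1, 58^2, ..., 58^{138} mod 139: [58, 28, 95, 89, 19, 129, 115, 137, 23, 83, 88, 100, 101, 20, 48, 4, 93, 112, 102, 78, 76, 99, 43, 131, 92, 54, 74, 122, 126, 80, 53, 16, 94, 31, 130, 34, 26, 118, 33, 107, 90, 77, 18, 71, 87, 42, 73, 64, 98, 124, 103, 136, 104, 55, 132, 11, 82, 30, 72, 6, 70, 29, 14, 117, 114, 79, 134, 127, 138, 81, 111, 44, 50, 120, 10, 24, 2, 116, 56, 51, 39, 38, 119, 91, 135, 46, 27, 37, 61, 63, 40, 96, 8, 47, 85, 65, 17, 13, 59, 86, 123, 45, 108, 9, 105, 113, 21, 106, 32, 49, 62, 121, 68, 52, 97, 66, 75, 41, 15, 36, 3, 35, 84, 7, 128, 57, 109, 67, 133, 69, 110, 125, 22, 25, 60, 5, 12, 1]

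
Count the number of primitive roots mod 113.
A prime p has φ(p-1) primitive roots; here φ(112) = 48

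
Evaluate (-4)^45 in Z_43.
Using Fermat: (-4)^{42} ≡ 1 mod 43. 45 ≡ 3 mod 42. So (-4)^{45} ≡ (-4)^{3} ≡ 22 mod 43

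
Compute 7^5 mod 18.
By repeated squaring (mod 18): 7^{1}≡7, 7^{2}≡13, 7^{4}≡7. Then 7^{5} = 7^{4+1} ≡ 7 × 7 ≡ 13 (mod 18)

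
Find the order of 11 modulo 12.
Powers of 11 mod 12: 11^1≡11, 11^2≡1. Order = 2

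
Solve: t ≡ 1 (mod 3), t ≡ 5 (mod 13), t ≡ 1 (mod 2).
M = 3 × 13 × 2 = 78. M₁ = 26, y₁ ≡ 2 (mod 3). M₂ = 6, y₂ ≡ 11 (mod 13). M₃ = 39, y₃ ≡ 1 (mod 2). t = 1×26×2 + 5×6×11 + 1×39×1 ≡ 31 (mod 78)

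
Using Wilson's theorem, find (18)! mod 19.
By Wilson's theorem, (18)! ≡ -1 ≡ 18 (mod 19)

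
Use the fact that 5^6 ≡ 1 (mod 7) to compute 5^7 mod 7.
By Fermat: 5^{6} ≡ 1 (mod 7). So 5^{7} = 5^{6} · 5^{1} ≡ 5^{1} ≡ 5 (mod 7)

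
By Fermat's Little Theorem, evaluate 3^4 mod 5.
By Fermat's Little Theorem, 3^{4} ≡ 1 mod 5 since 5 is prime and gcd(3, 5) = 1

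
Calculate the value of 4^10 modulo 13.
By repeated squaring mod 13: 4^{1}≡4, 4^{2}≡3, 4^{4}≡9, 4^{8}≡3. Then 4^{10} = 4^{8+2} ≡ 3 × 3 ≡ 9 mod 13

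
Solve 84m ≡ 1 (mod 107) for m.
Since 107 is prime, by Fermat 84^(-1) ≡ 84^{105} ≡ 93 (mod 107). Verify: 84 × 93 = 7812 ≡ 1 (mod 107)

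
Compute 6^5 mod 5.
Using Fermat: 6^{4} ≡ 1 (mod 5). 5 ≡ 1 (mod 4). So 6^{5} ≡ 6^{1} ≡ 1 (mod 5)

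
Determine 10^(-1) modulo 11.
Since 11 is prime, by Fermat 10^(-1) ≡ 10^{9} ≡ 10 mod 11. Verify: 10 × 10 = 100 ≡ 1 mod 11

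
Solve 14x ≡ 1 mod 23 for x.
Since 23 is prime, by Fermat 14^(-1) ≡ 14^{21} ≡ 5 mod 23. Verify: 14 × 5 = 70 ≡ 1 mod 23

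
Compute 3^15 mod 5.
Using Fermat: 3^{4} ≡ 1 (mod 5). 15 ≡ 3 (mod 4). So 3^{15} ≡ 3^{3} ≡ 2 (mod 5)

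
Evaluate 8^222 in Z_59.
Using Fermat: 8^{58} ≡ 1 (mod 59). 222 ≡ 48 (mod 58). So 8^{222} ≡ 8^{48} ≡ 29 (mod 59)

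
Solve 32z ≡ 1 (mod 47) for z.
Since 47 is prime, by Fermat 32^(-1) ≡ 32^{45} ≡ 25 (mod 47). Verify: 32 × 25 = 800 ≡ 1 (mod 47)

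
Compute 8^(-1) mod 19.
Since 19 is prime, by Fermat 8^(-1) ≡ 8^{17} ≡ 12 mod 19. Verify: 8 × 12 = 96 ≡ 1 mod 19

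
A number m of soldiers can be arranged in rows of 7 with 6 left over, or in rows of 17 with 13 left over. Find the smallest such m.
M = 7 × 17 = 119. M₁ = 17, y₁ ≡ 5 (mod 7). M₂ = 7, y₂ ≡ 5 (mod 17). m = 6×17×5 + 13×7×5 ≡ 13 (mod 119)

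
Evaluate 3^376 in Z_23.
Using Fermat: 3^{22} ≡ 1 mod 23. 376 ≡ 2 mod 22. So 3^{376} ≡ 3^{2} ≡ 9 mod 23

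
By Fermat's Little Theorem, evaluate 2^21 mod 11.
By Fermat: 2^{10} ≡ 1 (mod 11). 21 = 2×10 + 1. So 2^{21} ≡ 2^{1} ≡ 2 (mod 11)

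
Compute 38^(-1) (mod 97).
Since 97 is prime, by Fermat 38^(-1) ≡ 38^{95} ≡ 23 (mod 97). Verify: 38 × 23 = 874 ≡ 1 (mod 97)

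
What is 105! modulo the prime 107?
(106)! = (105)! × (106) ≡ -1 mod 107. So (105)! ≡ -1 × (106)^(-1) ≡ (-1)×(-1) = 1 mod 107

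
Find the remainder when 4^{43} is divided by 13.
By Fermat: 4^{12} ≡ 1 (mod 13). 43 = 3×12 + 7. So 4^{43} ≡ 4^{7} ≡ 4 (mod 13)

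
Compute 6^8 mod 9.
By repeated squaring mod 9: 6^{1}≡6, 6^{2}≡0, 6^{4}≡0, 6^{8}≡0. So 6^{8} ≡ 0 mod 9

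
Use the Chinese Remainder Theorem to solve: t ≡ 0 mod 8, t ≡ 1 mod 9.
M = 8 × 9 = 72. M₁ = 9, y₁ ≡ 1 mod 8. M₂ = 8, y₂ ≡ 8 mod 9. t = 0×9×1 + 1×8×8 ≡ 64 mod 72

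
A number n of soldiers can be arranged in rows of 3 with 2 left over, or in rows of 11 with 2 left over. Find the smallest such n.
M = 3 × 11 = 33. M₁ = 11, y₁ ≡ 2 mod 3. M₂ = 3, y₂ ≡ 4 mod 11. n = 2×11×2 + 2×3×4 ≡ 2 mod 33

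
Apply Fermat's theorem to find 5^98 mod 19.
By Fermat: 5^{18} ≡ 1 mod 19. 98 = 5×18 + 8. So 5^{98} ≡ 5^{8} ≡ 4 mod 19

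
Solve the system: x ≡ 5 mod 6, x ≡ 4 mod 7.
M = 6 × 7 = 42. M₁ = 7, y₁ ≡ 1 mod 6. M₂ = 6, y₂ ≡ 6 mod 7. x = 5×7×1 + 4×6×6 ≡ 11 mod 42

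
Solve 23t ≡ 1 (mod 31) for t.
Since 31 is prime, by Fermat 23^(-1) ≡ 23^{29} ≡ 27 (mod 31). Verify: 23 × 27 = 621 ≡ 1 (mod 31)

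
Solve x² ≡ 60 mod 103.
The square roots of 60 mod 103 are 36 and 67. Verify: 36² = 1296 ≡ 60 mod 103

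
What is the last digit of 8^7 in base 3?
Using Fermat: 8^{2} ≡ 1 (mod 3). 7 ≡ 1 (mod 2). So 8^{7} ≡ 8^{1} ≡ 2 (mod 3)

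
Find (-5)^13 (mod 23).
By repeated squaring (mod 23): (-5)^{1}≡18, (-5)^{2}≡2, (-5)^{4}≡4, (-5)^{8}≡16. Then (-5)^{13} = (-5)^{8+4+1} ≡ 16 × 4 × 18 ≡ 2 (mod 23)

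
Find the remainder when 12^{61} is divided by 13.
By Fermat: 12^{12} ≡ 1 mod 13. 61 = 5×12 + 1. So 12^{61} ≡ 12^{1} ≡ 12 mod 13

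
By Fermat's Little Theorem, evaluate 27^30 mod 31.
By Fermat's Little Theorem, 27^{30} ≡ 1 (mod 31) since 31 is prime and gcd(27, 31) = 1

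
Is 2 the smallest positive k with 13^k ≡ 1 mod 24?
Powers of 13 mod 24: 13^1≡13, 13^2≡1. First k with 13^k≡1 is k=2. Yes, ord_24(13) = 2.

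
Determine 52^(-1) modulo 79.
Since 79 is prime, by Fermat 52^(-1) ≡ 52^{77} ≡ 38 (mod 79). Verify: 52 × 38 = 1976 ≡ 1 (mod 79)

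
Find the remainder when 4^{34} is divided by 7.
By Fermat: 4^{6} ≡ 1 mod 7. 34 = 5×6 + 4. So 4^{34} ≡ 4^{4} ≡ 4 mod 7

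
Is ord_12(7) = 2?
Powers of 7 mod 12: 7^1≡7, 7^2≡1. First k with 7^k≡1 is k=2. Yes, ord_12(7) = 2.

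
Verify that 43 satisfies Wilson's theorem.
(42)! mod 43 = 42. Since this equals -1 (mod 43), Wilson confirms 43 is prime.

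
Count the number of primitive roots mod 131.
Number of primitive roots mod 131 = φ(p-1) = φ(130) = 48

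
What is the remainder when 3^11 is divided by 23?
By repeated squaring (mod 23): 3^{1}≡3, 3^{2}≡9, 3^{4}≡12, 3^{8}≡6. Then 3^{11} = 3^{8+2+1} ≡ 6 × 9 × 3 ≡ 1 (mod 23)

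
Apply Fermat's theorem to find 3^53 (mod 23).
By Fermat: 3^{22} ≡ 1 (mod 23). 53 = 2×22 + 9. So 3^{53} ≡ 3^{9} ≡ 18 (mod 23)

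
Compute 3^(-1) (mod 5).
Since 5 is prime, by Fermat 3^(-1) ≡ 3^{3} ≡ 2 (mod 5). Verify: 3 × 2 = 6 ≡ 1 (mod 5)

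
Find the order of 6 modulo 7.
Powers of 6 mod 7: 6^1≡6, 6^2≡1. ord_7(6) = 2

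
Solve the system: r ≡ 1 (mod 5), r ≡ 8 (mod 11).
M = 5 × 11 = 55. M₁ = 11, y₁ ≡ 1 (mod 5). M₂ = 5, y₂ ≡ 9 (mod 11). r = 1×11×1 + 8×5×9 ≡ 41 (mod 55)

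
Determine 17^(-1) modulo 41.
Since 41 is prime, by Fermat 17^(-1) ≡ 17^{39} ≡ 29 mod 41. Verify: 17 × 29 = 493 ≡ 1 mod 41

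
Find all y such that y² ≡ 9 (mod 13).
The square roots of 9 mod 13 are 3 and 10. Verify: 3² = 9 ≡ 9 (mod 13)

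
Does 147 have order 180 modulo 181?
147^{90} ≡ 1 (mod 181) and 90 < 180, so ord_181(147) = 90 ≠ 180 and 147 is not a primitive root.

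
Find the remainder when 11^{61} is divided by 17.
By Fermat: 11^{16} ≡ 1 mod 17. 61 = 3×16 + 13. So 11^{61} ≡ 11^{13} ≡ 7 mod 17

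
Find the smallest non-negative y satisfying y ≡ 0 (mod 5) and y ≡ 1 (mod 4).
M = 5 × 4 = 20. M₁ = 4, y₁ ≡ 4 (mod 5). M₂ = 5, y₂ ≡ 1 (mod 4). y = 0×4×4 + 1×5×1 ≡ 5 (mod 20)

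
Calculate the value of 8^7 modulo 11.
By repeated squaring mod 11: 8^{1}≡8, 8^{2}≡9, 8^{4}≡4. Then 8^{7} = 8^{4+2+1} ≡ 4 × 9 × 8 ≡ 2 mod 11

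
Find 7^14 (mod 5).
Using Fermat: 7^{4} ≡ 1 (mod 5). 14 ≡ 2 (mod 4). So 7^{14} ≡ 7^{2} ≡ 4 (mod 5)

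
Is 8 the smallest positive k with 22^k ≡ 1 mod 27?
Powers of 22 mod 27: 22^1≡22, 22^2≡25, 22^3≡10, 22^4≡4, 22^5≡7, 22^6≡19, 22^7≡13, 22^8≡16, 22^9≡1. 22^8≡16≢1, so ord ≠ 8. No, the actual order is 9.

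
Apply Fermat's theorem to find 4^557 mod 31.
By Fermat: 4^{30} ≡ 1 mod 31. 557 ≡ 17 mod 30. So 4^{557} ≡ 4^{17} ≡ 16 mod 31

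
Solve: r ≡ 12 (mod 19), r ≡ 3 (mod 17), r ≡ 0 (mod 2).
M = 19 × 17 × 2 = 646. M₁ = 34, y₁ ≡ 14 (mod 19). M₂ = 38, y₂ ≡ 13 (mod 17). M₃ = 323, y₃ ≡ 1 (mod 2). r = 12×34×14 + 3×38×13 + 0×323×1 ≡ 88 (mod 646)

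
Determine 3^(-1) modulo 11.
Since 11 is prime, by Fermat 3^(-1) ≡ 3^{9} ≡ 4 (mod 11). Verify: 3 × 4 = 12 ≡ 1 (mod 11)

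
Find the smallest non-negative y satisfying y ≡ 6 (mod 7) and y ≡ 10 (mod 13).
M = 7 × 13 = 91. M₁ = 13, y₁ ≡ 6 (mod 7). M₂ = 7, y₂ ≡ 2 (mod 13). y = 6×13×6 + 10×7×2 ≡ 62 (mod 91)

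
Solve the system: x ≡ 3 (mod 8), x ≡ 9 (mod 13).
M = 8 × 13 = 104. M₁ = 13, y₁ ≡ 5 (mod 8). M₂ = 8, y₂ ≡ 5 (mod 13). x = 3×13×5 + 9×8×5 ≡ 35 (mod 104)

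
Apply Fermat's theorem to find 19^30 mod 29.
By Fermat: 19^{28} ≡ 1 mod 29. So 19^{30} = 19^{28} · 19^{2} ≡ 19^{2} ≡ 13 mod 29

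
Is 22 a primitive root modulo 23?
22^{2} ≡ 1 mod 23 and 2 < 22, so ord_23(22) = 2 ≠ 22 and 22 is not a primitive root.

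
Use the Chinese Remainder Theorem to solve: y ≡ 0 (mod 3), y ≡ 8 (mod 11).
M = 3 × 11 = 33. M₁ = 11, y₁ ≡ 2 (mod 3). M₂ = 3, y₂ ≡ 4 (mod 11). y = 0×11×2 + 8×3×4 ≡ 30 (mod 33)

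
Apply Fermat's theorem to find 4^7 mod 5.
By Fermat: 4^{4} ≡ 1 mod 5. So 4^{7} = 4^{4} · 4^{3} ≡ 4^{3} ≡ 4 mod 5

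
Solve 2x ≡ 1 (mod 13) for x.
Since 13 is prime, by Fermat 2^(-1) ≡ 2^{11} ≡ 7 (mod 13). Verify: 2 × 7 = 14 ≡ 1 (mod 13)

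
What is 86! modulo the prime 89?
(88)! = (86)! × (87) × (88) ≡ -1 (mod 89). So (86)! ≡ -1 × [(88)(87)]^(-1) ≡ 44 (mod 89)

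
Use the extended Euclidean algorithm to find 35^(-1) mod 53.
Extended GCD: 35(-3) + 53(2) = 1. So 35^(-1) ≡ -3 ≡ 50 mod 53. Verify: 35 × 50 = 1750 ≡ 1 mod 53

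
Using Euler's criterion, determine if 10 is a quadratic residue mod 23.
By Euler's criterion: 10^{11} ≡ 22 mod 23. Since this equals -1 (≡ 22), 10 is not a QR.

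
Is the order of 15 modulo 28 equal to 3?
Powers of 15 mod 28: 15^1≡15, 15^2≡1. Already 15^2≡1, so the order is 2 < 3. No, the actual order is 2.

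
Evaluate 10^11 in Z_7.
Using Fermat: 10^{6} ≡ 1 mod 7. 11 ≡ 5 mod 6. So 10^{11} ≡ 10^{5} ≡ 5 mod 7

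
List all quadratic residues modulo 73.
Squares in Z_73*: {1, 2, 3, 4, 6, 8, 9, 12, 16, 18, 19, 23, 24, 25, 27, 32, 35, 36, 37, 38, 41, 46, 48, 49, 50, 54, 55, 57, 61, 64, 65, 67, 69, 70, 71, 72}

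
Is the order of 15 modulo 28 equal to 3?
Powers of 15 mod 28: 15^1≡15, 15^2≡1. Already 15^2≡1, so the order is 2 < 3. No, the actual order is 2.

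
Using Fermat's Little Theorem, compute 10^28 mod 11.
By Fermat: 10^{10} ≡ 1 (mod 11). 28 = 2×10 + 8. So 10^{28} ≡ 10^{8} ≡ 1 (mod 11)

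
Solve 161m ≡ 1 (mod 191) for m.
Since 191 is prime, by Fermat 161^(-1) ≡ 161^{189} ≡ 70 (mod 191). Verify: 161 × 70 = 11270 ≡ 1 (mod 191)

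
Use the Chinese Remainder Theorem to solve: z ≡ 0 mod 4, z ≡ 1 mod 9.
M = 4 × 9 = 36. M₁ = 9, y₁ ≡ 1 mod 4. M₂ = 4, y₂ ≡ 7 mod 9. z = 0×9×1 + 1×4×7 ≡ 28 mod 36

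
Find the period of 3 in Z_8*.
Powers of 3 mod 8: 3^1≡3, 3^2≡1. Order = 2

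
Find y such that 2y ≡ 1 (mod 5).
Since 5 is prime, by Fermat 2^(-1) ≡ 2^{3} ≡ 3 (mod 5). Verify: 2 × 3 = 6 ≡ 1 (mod 5)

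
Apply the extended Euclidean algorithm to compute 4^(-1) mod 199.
Extended GCD: 4(50) + 199(-1) = 1. So 4^(-1) ≡ 50 (mod 199). Verify: 4 × 50 = 200 ≡ 1 (mod 199)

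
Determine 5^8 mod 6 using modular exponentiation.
By repeated squaring mod 6: 5^{1}≡5, 5^{2}≡1, 5^{4}≡1, 5^{8}≡1. So 5^{8} ≡ 1 mod 6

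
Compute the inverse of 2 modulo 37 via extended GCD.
Extended GCD: 2(-18) + 37(1) = 1. So 2^(-1) ≡ -18 ≡ 19 mod 37. Verify: 2 × 19 = 38 ≡ 1 mod 37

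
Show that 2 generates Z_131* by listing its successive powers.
2^1, 2^2, ..., 2^{130} mod 131: [2, 4, 8, 16, 32, 64, 128, 125, 119, 107, 83, 35, 70, 9, 18, 36, 72, 13, 26, 52, 104, 77, 23, 46, 92, 53, 106, 81, 31, 62, 124, 117, 103, 75, 19, 38, 76, 21, 42, 84, 37, 74, 17, 34, 68, 5, 10, 20, 40, 80, 29, 58, 116, 101, 71, 11, 22, 44, 88, 45, 90, 49, 98, 65, 130, 129, 127, 123, 115, 99, 67, 3, 6, 12, 24, 48, 96, 61, 122, 113, 95, 59, 118, 105, 79, 27, 54, 108, 85, 39, 78, 25, 50, 100, 69, 7, 14, 28, 56, 112, 93, 55, 110, 89, 47, 94, 57, 114, 97, 63, 126, 121, 111, 91, 51, 102, 73, 15, 30, 60, 120, 109, 87, 43, 86, 41, 82, 33, 66, 1]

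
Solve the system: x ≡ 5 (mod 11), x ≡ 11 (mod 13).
M = 11 × 13 = 143. M₁ = 13, y₁ ≡ 6 (mod 11). M₂ = 11, y₂ ≡ 6 (mod 13). x = 5×13×6 + 11×11×6 ≡ 115 (mod 143)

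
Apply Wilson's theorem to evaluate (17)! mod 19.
(18)! = (17)! × (18) ≡ -1 mod 19. So (17)! ≡ -1 × (18)^(-1) ≡ (-1)×(-1) = 1 mod 19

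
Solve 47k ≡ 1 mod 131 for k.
Since 131 is prime, by Fermat 47^(-1) ≡ 47^{129} ≡ 92 mod 131. Verify: 47 × 92 = 4324 ≡ 1 mod 131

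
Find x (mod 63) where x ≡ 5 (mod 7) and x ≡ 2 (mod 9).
M = 7 × 9 = 63. M₁ = 9, y₁ ≡ 4 (mod 7). M₂ = 7, y₂ ≡ 4 (mod 9). x = 5×9×4 + 2×7×4 ≡ 47 (mod 63)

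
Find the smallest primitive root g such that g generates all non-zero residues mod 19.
g = 2. For each prime q|18: 2^{9}≡18, 2^{6}≡7, none ≡ 1, so ord_19(2) = 18 and 2 is a primitive root.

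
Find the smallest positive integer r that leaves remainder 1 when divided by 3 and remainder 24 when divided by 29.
M = 3 × 29 = 87. M₁ = 29, y₁ ≡ 2 mod 3. M₂ = 3, y₂ ≡ 10 mod 29. r = 1×29×2 + 24×3×10 ≡ 82 mod 87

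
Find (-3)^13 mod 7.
Using Fermat: (-3)^{6} ≡ 1 mod 7. 13 ≡ 1 mod 6. So (-3)^{13} ≡ (-3)^{1} ≡ 4 mod 7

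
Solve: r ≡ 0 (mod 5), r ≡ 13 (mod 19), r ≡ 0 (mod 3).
M = 5 × 19 × 3 = 285. M₁ = 57, y₁ ≡ 3 (mod 5). M₂ = 15, y₂ ≡ 14 (mod 19). M₃ = 95, y₃ ≡ 2 (mod 3). r = 0×57×3 + 13×15×14 + 0×95×2 ≡ 165 (mod 285)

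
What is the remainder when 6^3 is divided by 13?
6^{3} = 216 ≡ 8 (mod 13)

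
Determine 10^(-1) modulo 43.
Since 43 is prime, by Fermat 10^(-1) ≡ 10^{41} ≡ 13 mod 43. Verify: 10 × 13 = 130 ≡ 1 mod 43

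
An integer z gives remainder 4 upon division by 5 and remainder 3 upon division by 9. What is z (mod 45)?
M = 5 × 9 = 45. M₁ = 9, y₁ ≡ 4 (mod 5). M₂ = 5, y₂ ≡ 2 (mod 9). z = 4×9×4 + 3×5×2 ≡ 39 (mod 45)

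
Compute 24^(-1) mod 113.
Since 113 is prime, by Fermat 24^(-1) ≡ 24^{111} ≡ 33 mod 113. Verify: 24 × 33 = 792 ≡ 1 mod 113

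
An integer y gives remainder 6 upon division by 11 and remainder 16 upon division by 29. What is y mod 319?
M = 11 × 29 = 319. M₁ = 29, y₁ ≡ 8 mod 11. M₂ = 11, y₂ ≡ 8 mod 29. y = 6×29×8 + 16×11×8 ≡ 248 mod 319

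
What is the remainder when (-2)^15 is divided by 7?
Using Fermat: (-2)^{6} ≡ 1 (mod 7). 15 ≡ 3 (mod 6). So (-2)^{15} ≡ (-2)^{3} ≡ 6 (mod 7)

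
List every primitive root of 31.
There are φ(30) = 8 primitive roots mod 31: {3, 11, 12, 13, 17, 21, 22, 24}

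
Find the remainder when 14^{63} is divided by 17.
By Fermat: 14^{16} ≡ 1 mod 17. 63 = 3×16 + 15. So 14^{63} ≡ 14^{15} ≡ 11 mod 17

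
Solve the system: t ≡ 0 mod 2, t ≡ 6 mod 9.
M = 2 × 9 = 18. M₁ = 9, y₁ ≡ 1 mod 2. M₂ = 2, y₂ ≡ 5 mod 9. t = 0×9×1 + 6×2×5 ≡ 6 mod 18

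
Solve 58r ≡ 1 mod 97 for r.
Since 97 is prime, by Fermat 58^(-1) ≡ 58^{95} ≡ 92 mod 97. Verify: 58 × 92 = 5336 ≡ 1 mod 97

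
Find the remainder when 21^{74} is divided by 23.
By Fermat: 21^{22} ≡ 1 (mod 23). 74 = 3×22 + 8. So 21^{74} ≡ 21^{8} ≡ 3 (mod 23)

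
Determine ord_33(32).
Powers of 32 mod 33: 32^1≡32, 32^2≡1. So the order of 32 is 2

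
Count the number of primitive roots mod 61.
Number of primitive roots mod 61 = φ(p-1) = φ(60) = 16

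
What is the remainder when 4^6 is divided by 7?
Using Fermat: 4^{6} ≡ 1 (mod 7). 6 ≡ 0 (mod 6). So 4^{6} ≡ 4^{0} ≡ 1 (mod 7)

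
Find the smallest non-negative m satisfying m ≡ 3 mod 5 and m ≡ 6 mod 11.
M = 5 × 11 = 55. M₁ = 11, y₁ ≡ 1 mod 5. M₂ = 5, y₂ ≡ 9 mod 11. m = 3×11×1 + 6×5×9 ≡ 28 mod 55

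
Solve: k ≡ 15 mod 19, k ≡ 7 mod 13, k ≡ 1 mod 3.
M = 19 × 13 × 3 = 741. M₁ = 39, y₁ ≡ 1 mod 19. M₂ = 57, y₂ ≡ 8 mod 13. M₃ = 247, y₃ ≡ 1 mod 3. k = 15×39×1 + 7×57×8 + 1×247×1 ≡ 319 mod 741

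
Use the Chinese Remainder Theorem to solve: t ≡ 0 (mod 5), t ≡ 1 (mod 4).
M = 5 × 4 = 20. M₁ = 4, y₁ ≡ 4 (mod 5). M₂ = 5, y₂ ≡ 1 (mod 4). t = 0×4×4 + 1×5×1 ≡ 5 (mod 20)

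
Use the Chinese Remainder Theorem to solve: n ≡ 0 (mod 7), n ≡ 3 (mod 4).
M = 7 × 4 = 28. M₁ = 4, y₁ ≡ 2 (mod 7). M₂ = 7, y₂ ≡ 3 (mod 4). n = 0×4×2 + 3×7×3 ≡ 7 (mod 28)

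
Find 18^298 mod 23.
Using Fermat: 18^{22} ≡ 1 mod 23. 298 ≡ 12 mod 22. So 18^{298} ≡ 18^{12} ≡ 18 mod 23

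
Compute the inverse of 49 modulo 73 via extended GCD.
Extended GCD: 49(3) + 73(-2) = 1. So 49^(-1) ≡ 3 (mod 73). Verify: 49 × 3 = 147 ≡ 1 (mod 73)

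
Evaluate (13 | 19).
(13/19) = 13^{9} mod 19 = -1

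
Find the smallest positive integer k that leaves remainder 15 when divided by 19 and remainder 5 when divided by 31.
M = 19 × 31 = 589. M₁ = 31, y₁ ≡ 8 mod 19. M₂ = 19, y₂ ≡ 18 mod 31. k = 15×31×8 + 5×19×18 ≡ 129 mod 589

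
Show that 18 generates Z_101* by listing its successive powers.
18^1, 18^2, ..., 18^{100} mod 101: [18, 21, 75, 37, 60, 70, 48, 56, 99, 65, 59, 52, 27, 82, 62, 5, 90, 4, 72, 84, 98, 47, 38, 78, 91, 22, 93, 58, 34, 6, 7, 25, 46, 20, 57, 16, 86, 33, 89, 87, 51, 9, 61, 88, 69, 30, 35, 24, 28, 100, 83, 80, 26, 64, 41, 31, 53, 45, 2, 36, 42, 49, 74, 19, 39, 96, 11, 97, 29, 17, 3, 54, 63, 23, 10, 79, 8, 43, 67, 95, 94, 76, 55, 81, 44, 85, 15, 68, 12, 14, 50, 92, 40, 13, 32, 71, 66, 77, 73, 1]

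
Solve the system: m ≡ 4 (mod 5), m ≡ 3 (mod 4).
M = 5 × 4 = 20. M₁ = 4, y₁ ≡ 4 (mod 5). M₂ = 5, y₂ ≡ 1 (mod 4). m = 4×4×4 + 3×5×1 ≡ 19 (mod 20)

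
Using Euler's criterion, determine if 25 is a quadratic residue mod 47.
By Euler's criterion: 25^{23} ≡ 1 mod 47. Since this equals 1, 25 is a QR.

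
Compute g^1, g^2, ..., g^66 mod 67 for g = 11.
11^1, 11^2, ..., 11^{66} mod 67: [11, 54, 58, 35, 50, 14, 20, 19, 8, 21, 30, 62, 12, 65, 45, 26, 18, 64, 34, 39, 27, 29, 51, 25, 7, 10, 43, 4, 44, 15, 31, 6, 66, 56, 13, 9, 32, 17, 53, 47, 48, 59, 46, 37, 5, 55, 2, 22, 41, 49, 3, 33, 28, 40, 38, 16, 42, 60, 57, 24, 63, 23, 52, 36, 61, 1]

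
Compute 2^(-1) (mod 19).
Since 19 is prime, by Fermat 2^(-1) ≡ 2^{17} ≡ 10 (mod 19). Verify: 2 × 10 = 20 ≡ 1 (mod 19)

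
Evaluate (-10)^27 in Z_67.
By repeated squaring (mod 67): (-10)^{1}≡57, (-10)^{2}≡33, (-10)^{4}≡17, (-10)^{8}≡21, (-10)^{16}≡39. Then (-10)^{27} = (-10)^{16+8+2+1} ≡ 39 × 21 × 33 × 57 ≡ 8 (mod 67)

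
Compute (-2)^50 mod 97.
By repeated squaring (mod 97): (-2)^{1}≡95, (-2)^{2}≡4, (-2)^{4}≡16, (-2)^{8}≡62, (-2)^{16}≡61, (-2)^{32}≡35. Then (-2)^{50} = (-2)^{32+16+2} ≡ 35 × 61 × 4 ≡ 4 (mod 97)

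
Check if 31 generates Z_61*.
ord_61(31) divides 60. For each prime q|60: 31^{30}≡60, 31^{20}≡13, 31^{12}≡34, none ≡ 1. So 31 has order 60 and is a primitive root mod 61.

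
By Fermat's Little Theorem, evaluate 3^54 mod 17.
By Fermat: 3^{16} ≡ 1 (mod 17). 54 = 3×16 + 6. So 3^{54} ≡ 3^{6} ≡ 15 (mod 17)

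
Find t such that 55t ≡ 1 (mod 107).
Since 107 is prime, by Fermat 55^(-1) ≡ 55^{105} ≡ 72 (mod 107). Verify: 55 × 72 = 3960 ≡ 1 (mod 107)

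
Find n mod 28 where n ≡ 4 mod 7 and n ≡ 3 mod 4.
M = 7 × 4 = 28. M₁ = 4, y₁ ≡ 2 mod 7. M₂ = 7, y₂ ≡ 3 mod 4. n = 4×4×2 + 3×7×3 ≡ 11 mod 28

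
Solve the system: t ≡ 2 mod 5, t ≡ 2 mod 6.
M = 5 × 6 = 30. M₁ = 6, y₁ ≡ 1 mod 5. M₂ = 5, y₂ ≡ 5 mod 6. t = 2×6×1 + 2×5×5 ≡ 2 mod 30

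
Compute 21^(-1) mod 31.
Since 31 is prime, by Fermat 21^(-1) ≡ 21^{29} ≡ 3 mod 31. Verify: 21 × 3 = 63 ≡ 1 mod 31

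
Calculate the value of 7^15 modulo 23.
By repeated squaring mod 23: 7^{1}≡7, 7^{2}≡3, 7^{4}≡9, 7^{8}≡12. Then 7^{15} = 7^{8+4+2+1} ≡ 12 × 9 × 3 × 7 ≡ 14 mod 23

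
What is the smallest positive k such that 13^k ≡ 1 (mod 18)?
Powers of 13 mod 18: 13^1≡13, 13^2≡7, 13^3≡1. So the order of 13 is 3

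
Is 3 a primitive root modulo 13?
3^{3} ≡ 1 mod 13 and 3 < 12, so ord_13(3) = 3 ≠ 12 and 3 is not a primitive root.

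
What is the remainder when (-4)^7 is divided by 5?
Using Fermat: (-4)^{4} ≡ 1 mod 5. 7 ≡ 3 mod 4. So (-4)^{7} ≡ (-4)^{3} ≡ 1 mod 5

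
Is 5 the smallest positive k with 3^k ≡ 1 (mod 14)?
Powers of 3 mod 14: 3^1≡3, 3^2≡9, 3^3≡13, 3^4≡11, 3^5≡5, 3^6≡1. 3^5≡5≢1, so ord ≠ 5. No, the actual order is 6.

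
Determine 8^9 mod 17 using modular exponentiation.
By repeated squaring (mod 17): 8^{1}≡8, 8^{2}≡13, 8^{4}≡16, 8^{8}≡1. Then 8^{9} = 8^{8+1} ≡ 1 × 8 ≡ 8 (mod 17)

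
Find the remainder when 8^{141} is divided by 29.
By Fermat: 8^{28} ≡ 1 (mod 29). 141 = 5×28 + 1. So 8^{141} ≡ 8^{1} ≡ 8 (mod 29)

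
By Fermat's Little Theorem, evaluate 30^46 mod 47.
By Fermat's Little Theorem, 30^{46} ≡ 1 (mod 47) since 47 is prime and gcd(30, 47) = 1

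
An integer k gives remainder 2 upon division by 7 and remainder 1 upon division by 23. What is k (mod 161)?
M = 7 × 23 = 161. M₁ = 23, y₁ ≡ 4 (mod 7). M₂ = 7, y₂ ≡ 10 (mod 23). k = 2×23×4 + 1×7×10 ≡ 93 (mod 161)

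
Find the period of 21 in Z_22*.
Powers of 21 mod 22: 21^1≡21, 21^2≡1. ord_22(21) = 2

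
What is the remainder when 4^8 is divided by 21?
By repeated squaring mod 21: 4^{1}≡4, 4^{2}≡16, 4^{4}≡4, 4^{8}≡16. So 4^{8} ≡ 16 mod 21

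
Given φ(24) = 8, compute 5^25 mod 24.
By Euler: 5^{8} ≡ 1 mod 24 since gcd(5, 24) = 1. 25 = 3×8 + 1. So 5^{25} ≡ 5^{1} ≡ 5 mod 24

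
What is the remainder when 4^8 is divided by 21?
By repeated squaring mod 21: 4^{1}≡4, 4^{2}≡16, 4^{4}≡4, 4^{8}≡16. So 4^{8} ≡ 16 mod 21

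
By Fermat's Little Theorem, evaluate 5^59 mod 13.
By Fermat: 5^{12} ≡ 1 mod 13. 59 = 4×12 + 11. So 5^{59} ≡ 5^{11} ≡ 8 mod 13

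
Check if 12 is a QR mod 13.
By Euler's criterion: 12^{6} ≡ 1 mod 13. Since this equals 1, 12 is a QR.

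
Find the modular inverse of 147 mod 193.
Since 193 is prime, by Fermat 147^(-1) ≡ 147^{191} ≡ 172 (mod 193). Verify: 147 × 172 = 25284 ≡ 1 (mod 193)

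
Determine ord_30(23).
Powers of 23 mod 30: 23^1≡23, 23^2≡19, 23^3≡17, 23^4≡1. So the order of 23 is 4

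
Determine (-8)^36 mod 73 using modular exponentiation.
By repeated squaring mod 73: (-8)^{1}≡65, (-8)^{2}≡64, (-8)^{4}≡8, (-8)^{8}≡64, (-8)^{16}≡8, (-8)^{32}≡64. Then (-8)^{36} = (-8)^{32+4} ≡ 64 × 8 ≡ 1 mod 73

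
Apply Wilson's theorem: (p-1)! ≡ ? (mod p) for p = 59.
By Wilson's theorem, (58)! ≡ -1 ≡ 58 mod 59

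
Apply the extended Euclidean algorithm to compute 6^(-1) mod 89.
Extended GCD: 6(15) + 89(-1) = 1. So 6^(-1) ≡ 15 (mod 89). Verify: 6 × 15 = 90 ≡ 1 (mod 89)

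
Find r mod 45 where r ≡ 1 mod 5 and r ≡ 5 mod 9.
M = 5 × 9 = 45. M₁ = 9, y₁ ≡ 4 mod 5. M₂ = 5, y₂ ≡ 2 mod 9. r = 1×9×4 + 5×5×2 ≡ 41 mod 45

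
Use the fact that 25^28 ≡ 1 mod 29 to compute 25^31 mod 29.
By Fermat: 25^{28} ≡ 1 mod 29. So 25^{31} = 25^{28} · 25^{3} ≡ 25^{3} ≡ 23 mod 29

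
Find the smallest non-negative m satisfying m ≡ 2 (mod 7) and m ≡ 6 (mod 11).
M = 7 × 11 = 77. M₁ = 11, y₁ ≡ 2 (mod 7). M₂ = 7, y₂ ≡ 8 (mod 11). m = 2×11×2 + 6×7×8 ≡ 72 (mod 77)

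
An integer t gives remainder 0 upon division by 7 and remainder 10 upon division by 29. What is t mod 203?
M = 7 × 29 = 203. M₁ = 29, y₁ ≡ 1 mod 7. M₂ = 7, y₂ ≡ 25 mod 29. t = 0×29×1 + 10×7×25 ≡ 126 mod 203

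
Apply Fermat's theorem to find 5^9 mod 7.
By Fermat: 5^{6} ≡ 1 mod 7. So 5^{9} = 5^{6} · 5^{3} ≡ 5^{3} ≡ 6 mod 7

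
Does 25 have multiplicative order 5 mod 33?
Powers of 25 mod 33: 25^1≡25, 25^2≡31, 25^3≡16, 25^4≡4, 25^5≡1. First k with 25^k≡1 is k=5. Yes, ord_33(25) = 5.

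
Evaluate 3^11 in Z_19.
By repeated squaring (mod 19): 3^{1}≡3, 3^{2}≡9, 3^{4}≡5, 3^{8}≡6. Then 3^{11} = 3^{8+2+1} ≡ 6 × 9 × 3 ≡ 10 (mod 19)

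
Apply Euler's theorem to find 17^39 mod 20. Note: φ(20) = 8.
By Euler: 17^{8} ≡ 1 mod 20 since gcd(17, 20) = 1. 39 = 4×8 + 7. So 17^{39} ≡ 17^{7} ≡ 13 mod 20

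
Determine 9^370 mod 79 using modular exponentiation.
Using Fermat: 9^{78} ≡ 1 mod 79. 370 ≡ 58 mod 78. So 9^{370} ≡ 9^{58} ≡ 26 mod 79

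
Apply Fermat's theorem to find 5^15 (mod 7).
By Fermat: 5^{6} ≡ 1 (mod 7). 15 = 2×6 + 3. So 5^{15} ≡ 5^{3} ≡ 6 (mod 7)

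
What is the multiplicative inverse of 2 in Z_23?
Since 23 is prime, by Fermat 2^(-1) ≡ 2^{21} ≡ 12 (mod 23). Verify: 2 × 12 = 24 ≡ 1 (mod 23)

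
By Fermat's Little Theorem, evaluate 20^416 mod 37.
By Fermat: 20^{36} ≡ 1 (mod 37). 416 ≡ 20 (mod 36). So 20^{416} ≡ 20^{20} ≡ 7 (mod 37)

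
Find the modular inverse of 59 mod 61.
Since 61 is prime, by Fermat 59^(-1) ≡ 59^{59} ≡ 30 (mod 61). Verify: 59 × 30 = 1770 ≡ 1 (mod 61)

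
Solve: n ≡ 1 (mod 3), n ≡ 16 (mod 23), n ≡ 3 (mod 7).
M = 3 × 23 × 7 = 483. M₁ = 161, y₁ ≡ 2 (mod 3). M₂ = 21, y₂ ≡ 11 (mod 23). M₃ = 69, y₃ ≡ 6 (mod 7). n = 1×161×2 + 16×21×11 + 3×69×6 ≡ 430 (mod 483)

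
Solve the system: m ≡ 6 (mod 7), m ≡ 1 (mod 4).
M = 7 × 4 = 28. M₁ = 4, y₁ ≡ 2 (mod 7). M₂ = 7, y₂ ≡ 3 (mod 4). m = 6×4×2 + 1×7×3 ≡ 13 (mod 28)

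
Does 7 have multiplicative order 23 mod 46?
Powers of 7 mod 46: 7^1≡7, 7^2≡3, 7^3≡21, 7^4≡9, 7^5≡17, 7^6≡27, 7^7≡5, 7^8≡35, 7^9≡15, 7^10≡13, 7^11≡45, 7^12≡39, 7^13≡43, 7^14≡25, 7^15≡37, 7^16≡29, 7^17≡19, 7^18≡41, 7^19≡11, 7^20≡31, 7^21≡33, 7^22≡1. Already 7^22≡1, so the order is 22 < 23. No, the actual order is 22.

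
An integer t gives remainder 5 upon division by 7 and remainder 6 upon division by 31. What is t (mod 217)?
M = 7 × 31 = 217. M₁ = 31, y₁ ≡ 5 (mod 7). M₂ = 7, y₂ ≡ 9 (mod 31). t = 5×31×5 + 6×7×9 ≡ 68 (mod 217)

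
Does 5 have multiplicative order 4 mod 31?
Powers of 5 mod 31: 5^1≡5, 5^2≡25, 5^3≡1. Already 5^3≡1, so the order is 3 < 4. No, the actual order is 3.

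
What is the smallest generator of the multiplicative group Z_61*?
g = 2. Powers: [2, 4, 8, 16, 32, 3, 6, 12, ...] generates all 60 non-zero residues.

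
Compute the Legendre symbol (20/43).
(20/43) = 20^{21} mod 43 = -1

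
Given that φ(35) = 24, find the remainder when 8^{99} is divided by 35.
By Euler: 8^{24} ≡ 1 (mod 35) since gcd(8, 35) = 1. 99 = 4×24 + 3. So 8^{99} ≡ 8^{3} ≡ 22 (mod 35)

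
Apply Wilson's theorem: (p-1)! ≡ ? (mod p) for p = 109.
By Wilson's theorem, (108)! ≡ -1 ≡ 108 (mod 109)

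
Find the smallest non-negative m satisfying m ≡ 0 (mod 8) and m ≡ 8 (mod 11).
M = 8 × 11 = 88. M₁ = 11, y₁ ≡ 3 (mod 8). M₂ = 8, y₂ ≡ 7 (mod 11). m = 0×11×3 + 8×8×7 ≡ 8 (mod 88)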